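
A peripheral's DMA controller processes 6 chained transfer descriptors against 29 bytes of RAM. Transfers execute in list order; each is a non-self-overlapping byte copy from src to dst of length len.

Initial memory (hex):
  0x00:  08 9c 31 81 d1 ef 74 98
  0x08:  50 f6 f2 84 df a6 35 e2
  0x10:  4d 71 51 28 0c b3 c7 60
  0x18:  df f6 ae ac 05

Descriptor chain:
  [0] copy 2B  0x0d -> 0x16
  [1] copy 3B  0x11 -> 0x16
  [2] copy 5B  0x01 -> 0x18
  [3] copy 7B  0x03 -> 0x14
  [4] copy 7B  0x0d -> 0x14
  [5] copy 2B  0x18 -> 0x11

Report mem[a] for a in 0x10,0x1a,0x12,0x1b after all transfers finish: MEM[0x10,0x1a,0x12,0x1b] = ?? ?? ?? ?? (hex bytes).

MEM[0x10,0x1a,0x12,0x1b] = 4d 28 51 d1

  after D0: wrote 2B at 0x16 = a635
  after D1: wrote 3B at 0x16 = 715128
  after D2: wrote 5B at 0x18 = 9c3181d1ef
  after D3: wrote 7B at 0x14 = 81d1ef749850f6
  after D4: wrote 7B at 0x14 = a635e24d715128
  after D5: wrote 2B at 0x11 = 7151
query mem[0x10]=0x4d, mem[0x1a]=0x28, mem[0x12]=0x51, mem[0x1b]=0xd1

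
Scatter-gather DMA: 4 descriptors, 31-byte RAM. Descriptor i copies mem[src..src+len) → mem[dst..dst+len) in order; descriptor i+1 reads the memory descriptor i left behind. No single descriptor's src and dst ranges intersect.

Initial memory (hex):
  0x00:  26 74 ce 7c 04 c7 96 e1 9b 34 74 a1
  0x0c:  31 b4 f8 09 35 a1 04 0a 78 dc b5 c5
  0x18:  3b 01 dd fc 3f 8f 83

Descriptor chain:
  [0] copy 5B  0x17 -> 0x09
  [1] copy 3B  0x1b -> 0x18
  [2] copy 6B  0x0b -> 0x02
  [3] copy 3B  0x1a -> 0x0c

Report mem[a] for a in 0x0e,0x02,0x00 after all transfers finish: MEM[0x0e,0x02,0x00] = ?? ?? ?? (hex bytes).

MEM[0x0e,0x02,0x00] = 3f 01 26

[0] 0x17->0x09 len=5 : c5 3b 01 dd fc
[1] 0x1b->0x18 len=3 : fc 3f 8f
[2] 0x0b->0x02 len=6 : 01 dd fc f8 09 35
[3] 0x1a->0x0c len=3 : 8f fc 3f
query mem[0x0e]=0x3f, mem[0x02]=0x01, mem[0x00]=0x26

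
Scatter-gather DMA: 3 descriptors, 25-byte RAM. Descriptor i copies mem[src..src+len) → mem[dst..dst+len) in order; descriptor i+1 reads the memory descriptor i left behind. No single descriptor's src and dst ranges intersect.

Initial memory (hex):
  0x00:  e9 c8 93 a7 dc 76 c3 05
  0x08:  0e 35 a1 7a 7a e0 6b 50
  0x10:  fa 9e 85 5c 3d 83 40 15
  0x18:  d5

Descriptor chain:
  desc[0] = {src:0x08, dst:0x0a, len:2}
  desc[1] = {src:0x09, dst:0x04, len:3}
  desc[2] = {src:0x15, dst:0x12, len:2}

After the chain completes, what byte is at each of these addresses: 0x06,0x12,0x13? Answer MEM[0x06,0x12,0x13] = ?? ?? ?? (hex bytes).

MEM[0x06,0x12,0x13] = 35 83 40

  after D0: wrote 2B at 0x0a = 0e35
  after D1: wrote 3B at 0x04 = 350e35
  after D2: wrote 2B at 0x12 = 8340
query mem[0x06]=0x35, mem[0x12]=0x83, mem[0x13]=0x40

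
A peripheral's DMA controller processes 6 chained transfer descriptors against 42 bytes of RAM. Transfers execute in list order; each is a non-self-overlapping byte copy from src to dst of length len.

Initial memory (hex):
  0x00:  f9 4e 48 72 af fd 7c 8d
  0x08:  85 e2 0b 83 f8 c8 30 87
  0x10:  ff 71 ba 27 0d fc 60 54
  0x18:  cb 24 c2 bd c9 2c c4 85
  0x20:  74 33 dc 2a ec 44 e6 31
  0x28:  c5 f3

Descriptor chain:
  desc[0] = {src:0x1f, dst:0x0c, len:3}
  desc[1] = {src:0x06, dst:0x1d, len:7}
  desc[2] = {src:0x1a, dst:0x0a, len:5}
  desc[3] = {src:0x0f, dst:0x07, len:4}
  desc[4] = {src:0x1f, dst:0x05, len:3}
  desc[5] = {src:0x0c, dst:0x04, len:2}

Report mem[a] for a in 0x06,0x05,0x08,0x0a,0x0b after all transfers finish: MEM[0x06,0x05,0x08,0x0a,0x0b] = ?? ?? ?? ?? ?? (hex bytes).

[0] 0x1f->0x0c len=3 : 85 74 33
[1] 0x06->0x1d len=7 : 7c 8d 85 e2 0b 83 85
[2] 0x1a->0x0a len=5 : c2 bd c9 7c 8d
[3] 0x0f->0x07 len=4 : 87 ff 71 ba
[4] 0x1f->0x05 len=3 : 85 e2 0b
[5] 0x0c->0x04 len=2 : c9 7c
query mem[0x06]=0xe2, mem[0x05]=0x7c, mem[0x08]=0xff, mem[0x0a]=0xba, mem[0x0b]=0xbd

MEM[0x06,0x05,0x08,0x0a,0x0b] = e2 7c ff ba bd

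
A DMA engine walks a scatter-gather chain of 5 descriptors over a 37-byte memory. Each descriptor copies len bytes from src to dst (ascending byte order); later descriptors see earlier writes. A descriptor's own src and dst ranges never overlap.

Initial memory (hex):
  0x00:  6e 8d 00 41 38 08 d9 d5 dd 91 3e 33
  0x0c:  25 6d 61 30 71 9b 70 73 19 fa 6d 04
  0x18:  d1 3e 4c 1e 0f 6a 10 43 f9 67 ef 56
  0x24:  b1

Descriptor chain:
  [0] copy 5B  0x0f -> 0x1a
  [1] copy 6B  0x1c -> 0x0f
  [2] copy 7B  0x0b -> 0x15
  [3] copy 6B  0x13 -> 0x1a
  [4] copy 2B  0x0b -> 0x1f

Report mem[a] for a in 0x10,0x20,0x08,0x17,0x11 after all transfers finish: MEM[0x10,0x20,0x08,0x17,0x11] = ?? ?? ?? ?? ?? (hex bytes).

MEM[0x10,0x20,0x08,0x17,0x11] = 70 25 dd 6d 73

#0 dst[0x1a+5] := {0x30,0x71,0x9b,0x70,0x73}
#1 dst[0x0f+6] := {0x9b,0x70,0x73,0x43,0xf9,0x67}
#2 dst[0x15+7] := {0x33,0x25,0x6d,0x61,0x9b,0x70,0x73}
#3 dst[0x1a+6] := {0xf9,0x67,0x33,0x25,0x6d,0x61}
#4 dst[0x1f+2] := {0x33,0x25}
query mem[0x10]=0x70, mem[0x20]=0x25, mem[0x08]=0xdd, mem[0x17]=0x6d, mem[0x11]=0x73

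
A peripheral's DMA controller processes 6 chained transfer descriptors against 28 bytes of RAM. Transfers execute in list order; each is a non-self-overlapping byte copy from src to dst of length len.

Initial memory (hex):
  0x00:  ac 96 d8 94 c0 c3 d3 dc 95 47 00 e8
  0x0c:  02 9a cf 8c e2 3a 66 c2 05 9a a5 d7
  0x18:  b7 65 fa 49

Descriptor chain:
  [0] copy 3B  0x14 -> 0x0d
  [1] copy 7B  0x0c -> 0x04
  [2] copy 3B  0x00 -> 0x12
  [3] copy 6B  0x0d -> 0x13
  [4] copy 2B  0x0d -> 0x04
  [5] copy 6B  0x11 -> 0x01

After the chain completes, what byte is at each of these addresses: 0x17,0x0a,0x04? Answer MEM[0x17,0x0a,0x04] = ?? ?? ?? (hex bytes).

  after D0: wrote 3B at 0x0d = 059aa5
  after D1: wrote 7B at 0x04 = 02059aa5e23a66
  after D2: wrote 3B at 0x12 = ac96d8
  after D3: wrote 6B at 0x13 = 059aa5e23aac
  after D4: wrote 2B at 0x04 = 059a
  after D5: wrote 6B at 0x01 = 3aac059aa5e2
query mem[0x17]=0x3a, mem[0x0a]=0x66, mem[0x04]=0x9a

MEM[0x17,0x0a,0x04] = 3a 66 9a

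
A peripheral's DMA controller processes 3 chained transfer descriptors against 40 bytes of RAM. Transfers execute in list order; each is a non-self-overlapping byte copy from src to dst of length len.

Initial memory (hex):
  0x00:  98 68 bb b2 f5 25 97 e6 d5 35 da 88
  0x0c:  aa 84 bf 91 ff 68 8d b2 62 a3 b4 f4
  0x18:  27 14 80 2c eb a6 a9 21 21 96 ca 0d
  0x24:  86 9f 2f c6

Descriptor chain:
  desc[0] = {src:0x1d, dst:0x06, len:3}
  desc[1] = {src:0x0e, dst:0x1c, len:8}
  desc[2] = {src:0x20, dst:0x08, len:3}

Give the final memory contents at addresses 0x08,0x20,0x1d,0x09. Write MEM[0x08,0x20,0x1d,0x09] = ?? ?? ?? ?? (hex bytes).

#0 dst[0x06+3] := {0xa6,0xa9,0x21}
#1 dst[0x1c+8] := {0xbf,0x91,0xff,0x68,0x8d,0xb2,0x62,0xa3}
#2 dst[0x08+3] := {0x8d,0xb2,0x62}
query mem[0x08]=0x8d, mem[0x20]=0x8d, mem[0x1d]=0x91, mem[0x09]=0xb2

MEM[0x08,0x20,0x1d,0x09] = 8d 8d 91 b2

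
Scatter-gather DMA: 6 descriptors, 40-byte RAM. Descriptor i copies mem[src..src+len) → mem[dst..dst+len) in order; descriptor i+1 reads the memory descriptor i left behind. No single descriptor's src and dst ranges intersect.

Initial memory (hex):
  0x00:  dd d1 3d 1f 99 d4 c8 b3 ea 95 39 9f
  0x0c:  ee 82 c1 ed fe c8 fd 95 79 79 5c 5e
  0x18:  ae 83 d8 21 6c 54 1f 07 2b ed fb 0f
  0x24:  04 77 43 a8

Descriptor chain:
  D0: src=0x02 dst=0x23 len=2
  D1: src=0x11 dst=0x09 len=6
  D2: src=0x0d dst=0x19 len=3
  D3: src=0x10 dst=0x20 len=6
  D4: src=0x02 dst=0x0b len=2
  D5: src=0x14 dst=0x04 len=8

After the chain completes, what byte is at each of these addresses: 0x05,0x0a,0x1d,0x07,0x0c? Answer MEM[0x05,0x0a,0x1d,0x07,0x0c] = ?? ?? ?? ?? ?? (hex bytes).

D0: mem[0x23..0x24] <- [3d 1f]
D1: mem[0x09..0x0e] <- [c8 fd 95 79 79 5c]
D2: mem[0x19..0x1b] <- [79 5c ed]
D3: mem[0x20..0x25] <- [fe c8 fd 95 79 79]
D4: mem[0x0b..0x0c] <- [3d 1f]
D5: mem[0x04..0x0b] <- [79 79 5c 5e ae 79 5c ed]
query mem[0x05]=0x79, mem[0x0a]=0x5c, mem[0x1d]=0x54, mem[0x07]=0x5e, mem[0x0c]=0x1f

MEM[0x05,0x0a,0x1d,0x07,0x0c] = 79 5c 54 5e 1f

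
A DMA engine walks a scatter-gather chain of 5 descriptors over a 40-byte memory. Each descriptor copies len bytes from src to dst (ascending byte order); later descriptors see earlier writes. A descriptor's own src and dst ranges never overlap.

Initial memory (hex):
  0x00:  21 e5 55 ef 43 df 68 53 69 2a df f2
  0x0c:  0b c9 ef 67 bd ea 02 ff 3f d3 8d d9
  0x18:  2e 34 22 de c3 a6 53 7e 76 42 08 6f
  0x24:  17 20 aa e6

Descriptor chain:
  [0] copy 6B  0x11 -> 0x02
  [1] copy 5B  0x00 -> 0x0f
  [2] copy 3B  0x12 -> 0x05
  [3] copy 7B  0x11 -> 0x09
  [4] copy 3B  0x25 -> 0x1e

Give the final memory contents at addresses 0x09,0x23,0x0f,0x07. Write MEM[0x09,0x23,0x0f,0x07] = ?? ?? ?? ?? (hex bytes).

MEM[0x09,0x23,0x0f,0x07] = ea 6f d9 3f

#0 dst[0x02+6] := {0xea,0x02,0xff,0x3f,0xd3,0x8d}
#1 dst[0x0f+5] := {0x21,0xe5,0xea,0x02,0xff}
#2 dst[0x05+3] := {0x02,0xff,0x3f}
#3 dst[0x09+7] := {0xea,0x02,0xff,0x3f,0xd3,0x8d,0xd9}
#4 dst[0x1e+3] := {0x20,0xaa,0xe6}
query mem[0x09]=0xea, mem[0x23]=0x6f, mem[0x0f]=0xd9, mem[0x07]=0x3f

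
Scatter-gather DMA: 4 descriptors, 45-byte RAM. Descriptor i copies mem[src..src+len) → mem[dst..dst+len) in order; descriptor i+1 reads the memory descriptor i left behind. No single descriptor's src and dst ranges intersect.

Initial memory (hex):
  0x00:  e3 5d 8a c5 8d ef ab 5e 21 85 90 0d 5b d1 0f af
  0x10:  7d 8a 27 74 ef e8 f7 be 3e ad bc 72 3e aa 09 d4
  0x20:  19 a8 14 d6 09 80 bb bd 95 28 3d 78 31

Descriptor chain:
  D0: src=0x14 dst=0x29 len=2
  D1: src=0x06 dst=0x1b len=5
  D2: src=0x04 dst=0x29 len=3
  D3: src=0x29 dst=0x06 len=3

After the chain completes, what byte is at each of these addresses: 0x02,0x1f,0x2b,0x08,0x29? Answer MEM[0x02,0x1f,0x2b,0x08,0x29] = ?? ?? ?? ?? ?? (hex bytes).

  after D0: wrote 2B at 0x29 = efe8
  after D1: wrote 5B at 0x1b = ab5e218590
  after D2: wrote 3B at 0x29 = 8defab
  after D3: wrote 3B at 0x06 = 8defab
query mem[0x02]=0x8a, mem[0x1f]=0x90, mem[0x2b]=0xab, mem[0x08]=0xab, mem[0x29]=0x8d

MEM[0x02,0x1f,0x2b,0x08,0x29] = 8a 90 ab ab 8d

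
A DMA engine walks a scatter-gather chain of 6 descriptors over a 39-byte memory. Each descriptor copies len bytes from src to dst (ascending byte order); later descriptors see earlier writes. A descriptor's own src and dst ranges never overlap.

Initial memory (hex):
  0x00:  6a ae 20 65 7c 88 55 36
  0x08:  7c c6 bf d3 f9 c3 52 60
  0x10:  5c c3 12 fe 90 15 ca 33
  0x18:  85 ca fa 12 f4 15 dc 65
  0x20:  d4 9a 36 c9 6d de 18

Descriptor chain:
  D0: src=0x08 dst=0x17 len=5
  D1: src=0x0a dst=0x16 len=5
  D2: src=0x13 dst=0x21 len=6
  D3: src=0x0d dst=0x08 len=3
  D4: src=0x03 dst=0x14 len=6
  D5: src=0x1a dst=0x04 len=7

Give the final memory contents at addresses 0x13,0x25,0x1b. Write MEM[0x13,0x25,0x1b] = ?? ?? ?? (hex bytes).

MEM[0x13,0x25,0x1b] = fe d3 f9

D0: mem[0x17..0x1b] <- [7c c6 bf d3 f9]
D1: mem[0x16..0x1a] <- [bf d3 f9 c3 52]
D2: mem[0x21..0x26] <- [fe 90 15 bf d3 f9]
D3: mem[0x08..0x0a] <- [c3 52 60]
D4: mem[0x14..0x19] <- [65 7c 88 55 36 c3]
D5: mem[0x04..0x0a] <- [52 f9 f4 15 dc 65 d4]
query mem[0x13]=0xfe, mem[0x25]=0xd3, mem[0x1b]=0xf9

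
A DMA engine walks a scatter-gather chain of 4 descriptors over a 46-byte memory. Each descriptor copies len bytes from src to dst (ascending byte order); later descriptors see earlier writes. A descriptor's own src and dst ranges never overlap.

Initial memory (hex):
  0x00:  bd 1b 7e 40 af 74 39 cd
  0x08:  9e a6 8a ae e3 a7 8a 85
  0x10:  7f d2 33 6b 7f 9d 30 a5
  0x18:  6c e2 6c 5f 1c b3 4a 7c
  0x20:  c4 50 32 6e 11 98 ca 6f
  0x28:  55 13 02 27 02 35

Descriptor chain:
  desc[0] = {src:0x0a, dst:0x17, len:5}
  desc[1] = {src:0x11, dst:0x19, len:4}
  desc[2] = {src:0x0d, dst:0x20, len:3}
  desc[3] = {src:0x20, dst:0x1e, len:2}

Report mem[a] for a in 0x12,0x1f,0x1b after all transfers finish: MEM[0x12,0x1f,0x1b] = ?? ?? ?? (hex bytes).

  after D0: wrote 5B at 0x17 = 8aaee3a78a
  after D1: wrote 4B at 0x19 = d2336b7f
  after D2: wrote 3B at 0x20 = a78a85
  after D3: wrote 2B at 0x1e = a78a
query mem[0x12]=0x33, mem[0x1f]=0x8a, mem[0x1b]=0x6b

MEM[0x12,0x1f,0x1b] = 33 8a 6b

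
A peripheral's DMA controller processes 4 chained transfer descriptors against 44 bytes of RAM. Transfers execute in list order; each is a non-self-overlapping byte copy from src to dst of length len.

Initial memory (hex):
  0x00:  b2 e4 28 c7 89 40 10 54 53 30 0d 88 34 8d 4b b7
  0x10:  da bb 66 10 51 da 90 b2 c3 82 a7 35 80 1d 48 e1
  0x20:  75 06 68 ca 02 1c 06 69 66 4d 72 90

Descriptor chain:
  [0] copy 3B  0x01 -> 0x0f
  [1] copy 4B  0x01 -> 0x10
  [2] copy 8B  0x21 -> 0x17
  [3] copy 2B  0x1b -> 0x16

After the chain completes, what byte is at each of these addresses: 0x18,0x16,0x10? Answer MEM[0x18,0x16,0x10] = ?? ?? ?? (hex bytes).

[0] 0x01->0x0f len=3 : e4 28 c7
[1] 0x01->0x10 len=4 : e4 28 c7 89
[2] 0x21->0x17 len=8 : 06 68 ca 02 1c 06 69 66
[3] 0x1b->0x16 len=2 : 1c 06
query mem[0x18]=0x68, mem[0x16]=0x1c, mem[0x10]=0xe4

MEM[0x18,0x16,0x10] = 68 1c e4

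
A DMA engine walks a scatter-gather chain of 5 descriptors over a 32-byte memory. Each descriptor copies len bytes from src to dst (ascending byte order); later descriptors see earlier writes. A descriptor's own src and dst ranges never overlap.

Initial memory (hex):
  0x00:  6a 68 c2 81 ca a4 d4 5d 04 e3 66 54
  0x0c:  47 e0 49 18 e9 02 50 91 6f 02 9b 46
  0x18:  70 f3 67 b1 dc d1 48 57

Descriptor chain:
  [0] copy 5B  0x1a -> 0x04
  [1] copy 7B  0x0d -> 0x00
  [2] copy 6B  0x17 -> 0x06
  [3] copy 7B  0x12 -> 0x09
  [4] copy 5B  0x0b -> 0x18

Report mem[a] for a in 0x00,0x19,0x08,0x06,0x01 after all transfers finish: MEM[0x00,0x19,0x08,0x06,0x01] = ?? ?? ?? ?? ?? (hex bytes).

MEM[0x00,0x19,0x08,0x06,0x01] = e0 02 f3 46 49

#0 dst[0x04+5] := {0x67,0xb1,0xdc,0xd1,0x48}
#1 dst[0x00+7] := {0xe0,0x49,0x18,0xe9,0x02,0x50,0x91}
#2 dst[0x06+6] := {0x46,0x70,0xf3,0x67,0xb1,0xdc}
#3 dst[0x09+7] := {0x50,0x91,0x6f,0x02,0x9b,0x46,0x70}
#4 dst[0x18+5] := {0x6f,0x02,0x9b,0x46,0x70}
query mem[0x00]=0xe0, mem[0x19]=0x02, mem[0x08]=0xf3, mem[0x06]=0x46, mem[0x01]=0x49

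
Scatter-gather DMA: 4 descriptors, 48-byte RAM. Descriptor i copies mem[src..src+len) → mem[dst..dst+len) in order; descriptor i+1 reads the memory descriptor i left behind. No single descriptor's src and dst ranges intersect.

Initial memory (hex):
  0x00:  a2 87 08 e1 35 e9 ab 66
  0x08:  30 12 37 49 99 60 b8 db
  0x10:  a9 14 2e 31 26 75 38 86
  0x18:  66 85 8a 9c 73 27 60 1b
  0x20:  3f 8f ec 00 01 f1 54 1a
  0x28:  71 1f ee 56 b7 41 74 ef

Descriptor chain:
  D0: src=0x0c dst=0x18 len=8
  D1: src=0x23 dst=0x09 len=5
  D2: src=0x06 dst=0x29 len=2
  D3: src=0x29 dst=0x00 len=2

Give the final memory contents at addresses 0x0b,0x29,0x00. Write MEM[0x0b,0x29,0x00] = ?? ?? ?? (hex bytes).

MEM[0x0b,0x29,0x00] = f1 ab ab

#0 dst[0x18+8] := {0x99,0x60,0xb8,0xdb,0xa9,0x14,0x2e,0x31}
#1 dst[0x09+5] := {0x00,0x01,0xf1,0x54,0x1a}
#2 dst[0x29+2] := {0xab,0x66}
#3 dst[0x00+2] := {0xab,0x66}
query mem[0x0b]=0xf1, mem[0x29]=0xab, mem[0x00]=0xab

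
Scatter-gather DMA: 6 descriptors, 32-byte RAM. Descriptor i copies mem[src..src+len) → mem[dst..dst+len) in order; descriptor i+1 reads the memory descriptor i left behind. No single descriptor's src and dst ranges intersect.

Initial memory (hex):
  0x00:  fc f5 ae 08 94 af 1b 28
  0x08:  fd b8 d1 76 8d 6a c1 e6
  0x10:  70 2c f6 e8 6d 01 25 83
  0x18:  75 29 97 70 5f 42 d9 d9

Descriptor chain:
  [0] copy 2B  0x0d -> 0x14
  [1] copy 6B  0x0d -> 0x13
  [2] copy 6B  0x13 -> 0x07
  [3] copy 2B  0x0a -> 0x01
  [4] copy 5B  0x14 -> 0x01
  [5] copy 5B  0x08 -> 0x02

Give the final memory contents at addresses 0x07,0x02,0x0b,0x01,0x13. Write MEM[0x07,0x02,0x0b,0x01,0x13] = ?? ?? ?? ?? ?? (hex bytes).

MEM[0x07,0x02,0x0b,0x01,0x13] = 6a c1 2c c1 6a

[0] 0x0d->0x14 len=2 : 6a c1
[1] 0x0d->0x13 len=6 : 6a c1 e6 70 2c f6
[2] 0x13->0x07 len=6 : 6a c1 e6 70 2c f6
[3] 0x0a->0x01 len=2 : 70 2c
[4] 0x14->0x01 len=5 : c1 e6 70 2c f6
[5] 0x08->0x02 len=5 : c1 e6 70 2c f6
query mem[0x07]=0x6a, mem[0x02]=0xc1, mem[0x0b]=0x2c, mem[0x01]=0xc1, mem[0x13]=0x6a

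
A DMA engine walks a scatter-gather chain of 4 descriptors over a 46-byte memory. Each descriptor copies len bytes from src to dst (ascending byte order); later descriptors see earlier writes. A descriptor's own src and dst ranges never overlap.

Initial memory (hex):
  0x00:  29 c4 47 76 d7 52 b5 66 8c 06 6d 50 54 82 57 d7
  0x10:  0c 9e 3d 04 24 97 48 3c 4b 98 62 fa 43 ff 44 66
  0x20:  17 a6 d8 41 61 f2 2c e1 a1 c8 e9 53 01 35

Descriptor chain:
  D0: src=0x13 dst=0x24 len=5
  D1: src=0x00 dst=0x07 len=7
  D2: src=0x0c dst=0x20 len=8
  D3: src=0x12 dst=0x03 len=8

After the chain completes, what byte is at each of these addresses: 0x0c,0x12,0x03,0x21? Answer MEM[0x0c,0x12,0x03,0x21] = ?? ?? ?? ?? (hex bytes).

MEM[0x0c,0x12,0x03,0x21] = 52 3d 3d b5

  after D0: wrote 5B at 0x24 = 042497483c
  after D1: wrote 7B at 0x07 = 29c44776d752b5
  after D2: wrote 8B at 0x20 = 52b557d70c9e3d04
  after D3: wrote 8B at 0x03 = 3d042497483c4b98
query mem[0x0c]=0x52, mem[0x12]=0x3d, mem[0x03]=0x3d, mem[0x21]=0xb5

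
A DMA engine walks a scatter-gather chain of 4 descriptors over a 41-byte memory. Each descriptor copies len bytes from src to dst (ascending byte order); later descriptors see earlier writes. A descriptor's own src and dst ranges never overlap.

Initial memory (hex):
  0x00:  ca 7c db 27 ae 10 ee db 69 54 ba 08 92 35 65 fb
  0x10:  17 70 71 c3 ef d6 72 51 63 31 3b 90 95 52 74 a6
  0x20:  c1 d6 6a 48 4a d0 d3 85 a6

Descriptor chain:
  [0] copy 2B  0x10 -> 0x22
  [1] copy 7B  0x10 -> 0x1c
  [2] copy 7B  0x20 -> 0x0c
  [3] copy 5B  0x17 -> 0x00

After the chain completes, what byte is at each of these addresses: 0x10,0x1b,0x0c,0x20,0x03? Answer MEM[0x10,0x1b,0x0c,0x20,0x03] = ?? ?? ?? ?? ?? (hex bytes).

MEM[0x10,0x1b,0x0c,0x20,0x03] = 4a 90 ef ef 3b

[0] 0x10->0x22 len=2 : 17 70
[1] 0x10->0x1c len=7 : 17 70 71 c3 ef d6 72
[2] 0x20->0x0c len=7 : ef d6 72 70 4a d0 d3
[3] 0x17->0x00 len=5 : 51 63 31 3b 90
query mem[0x10]=0x4a, mem[0x1b]=0x90, mem[0x0c]=0xef, mem[0x20]=0xef, mem[0x03]=0x3b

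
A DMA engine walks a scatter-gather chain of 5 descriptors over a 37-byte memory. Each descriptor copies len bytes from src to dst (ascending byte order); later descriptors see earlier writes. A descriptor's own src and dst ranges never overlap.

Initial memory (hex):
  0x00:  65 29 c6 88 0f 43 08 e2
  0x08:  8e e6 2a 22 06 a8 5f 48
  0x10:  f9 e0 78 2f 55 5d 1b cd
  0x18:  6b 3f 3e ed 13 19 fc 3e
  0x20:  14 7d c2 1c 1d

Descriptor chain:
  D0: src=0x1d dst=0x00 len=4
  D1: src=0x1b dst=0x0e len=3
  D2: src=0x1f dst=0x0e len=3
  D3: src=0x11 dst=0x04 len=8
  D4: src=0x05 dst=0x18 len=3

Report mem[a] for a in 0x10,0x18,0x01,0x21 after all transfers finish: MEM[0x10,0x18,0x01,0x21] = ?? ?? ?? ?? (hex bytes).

[0] 0x1d->0x00 len=4 : 19 fc 3e 14
[1] 0x1b->0x0e len=3 : ed 13 19
[2] 0x1f->0x0e len=3 : 3e 14 7d
[3] 0x11->0x04 len=8 : e0 78 2f 55 5d 1b cd 6b
[4] 0x05->0x18 len=3 : 78 2f 55
query mem[0x10]=0x7d, mem[0x18]=0x78, mem[0x01]=0xfc, mem[0x21]=0x7d

MEM[0x10,0x18,0x01,0x21] = 7d 78 fc 7d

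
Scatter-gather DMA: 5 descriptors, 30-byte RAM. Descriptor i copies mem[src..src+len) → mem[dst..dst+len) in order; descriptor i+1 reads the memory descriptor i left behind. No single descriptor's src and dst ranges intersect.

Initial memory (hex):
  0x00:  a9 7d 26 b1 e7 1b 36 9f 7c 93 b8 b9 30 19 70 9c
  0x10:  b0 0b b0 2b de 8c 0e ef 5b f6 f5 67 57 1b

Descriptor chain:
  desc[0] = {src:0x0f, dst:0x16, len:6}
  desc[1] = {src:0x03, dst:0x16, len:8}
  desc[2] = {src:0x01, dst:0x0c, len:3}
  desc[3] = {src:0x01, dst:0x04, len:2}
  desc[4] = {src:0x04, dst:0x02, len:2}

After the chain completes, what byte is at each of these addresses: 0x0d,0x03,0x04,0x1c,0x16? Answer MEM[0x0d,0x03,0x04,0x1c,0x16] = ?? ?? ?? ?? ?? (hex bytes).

MEM[0x0d,0x03,0x04,0x1c,0x16] = 26 26 7d 93 b1

D0: mem[0x16..0x1b] <- [9c b0 0b b0 2b de]
D1: mem[0x16..0x1d] <- [b1 e7 1b 36 9f 7c 93 b8]
D2: mem[0x0c..0x0e] <- [7d 26 b1]
D3: mem[0x04..0x05] <- [7d 26]
D4: mem[0x02..0x03] <- [7d 26]
query mem[0x0d]=0x26, mem[0x03]=0x26, mem[0x04]=0x7d, mem[0x1c]=0x93, mem[0x16]=0xb1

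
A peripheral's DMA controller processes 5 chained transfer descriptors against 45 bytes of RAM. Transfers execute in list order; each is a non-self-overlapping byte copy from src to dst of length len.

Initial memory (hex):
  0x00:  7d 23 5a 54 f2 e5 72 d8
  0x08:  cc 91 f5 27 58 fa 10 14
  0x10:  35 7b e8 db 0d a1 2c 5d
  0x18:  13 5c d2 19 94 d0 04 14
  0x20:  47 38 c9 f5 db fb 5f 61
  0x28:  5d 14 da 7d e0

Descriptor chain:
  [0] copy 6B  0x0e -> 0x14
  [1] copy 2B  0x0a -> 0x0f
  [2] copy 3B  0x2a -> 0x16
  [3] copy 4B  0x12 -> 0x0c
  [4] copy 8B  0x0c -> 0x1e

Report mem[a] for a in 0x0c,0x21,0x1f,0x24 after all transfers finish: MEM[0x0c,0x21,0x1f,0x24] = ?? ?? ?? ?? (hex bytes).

  after D0: wrote 6B at 0x14 = 1014357be8db
  after D1: wrote 2B at 0x0f = f527
  after D2: wrote 3B at 0x16 = da7de0
  after D3: wrote 4B at 0x0c = e8db1014
  after D4: wrote 8B at 0x1e = e8db1014277be8db
query mem[0x0c]=0xe8, mem[0x21]=0x14, mem[0x1f]=0xdb, mem[0x24]=0xe8

MEM[0x0c,0x21,0x1f,0x24] = e8 14 db e8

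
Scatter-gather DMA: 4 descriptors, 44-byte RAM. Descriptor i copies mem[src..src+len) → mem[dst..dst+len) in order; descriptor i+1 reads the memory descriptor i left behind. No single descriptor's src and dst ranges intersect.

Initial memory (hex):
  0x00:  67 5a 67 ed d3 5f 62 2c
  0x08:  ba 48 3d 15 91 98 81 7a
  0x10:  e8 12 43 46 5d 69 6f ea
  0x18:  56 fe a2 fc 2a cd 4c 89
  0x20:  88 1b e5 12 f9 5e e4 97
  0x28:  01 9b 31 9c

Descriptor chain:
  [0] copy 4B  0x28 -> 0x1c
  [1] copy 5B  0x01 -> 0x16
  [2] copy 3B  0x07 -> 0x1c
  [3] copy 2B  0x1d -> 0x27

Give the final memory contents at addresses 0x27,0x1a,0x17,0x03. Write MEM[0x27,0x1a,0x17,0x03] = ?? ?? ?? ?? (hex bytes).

D0: mem[0x1c..0x1f] <- [01 9b 31 9c]
D1: mem[0x16..0x1a] <- [5a 67 ed d3 5f]
D2: mem[0x1c..0x1e] <- [2c ba 48]
D3: mem[0x27..0x28] <- [ba 48]
query mem[0x27]=0xba, mem[0x1a]=0x5f, mem[0x17]=0x67, mem[0x03]=0xed

MEM[0x27,0x1a,0x17,0x03] = ba 5f 67 ed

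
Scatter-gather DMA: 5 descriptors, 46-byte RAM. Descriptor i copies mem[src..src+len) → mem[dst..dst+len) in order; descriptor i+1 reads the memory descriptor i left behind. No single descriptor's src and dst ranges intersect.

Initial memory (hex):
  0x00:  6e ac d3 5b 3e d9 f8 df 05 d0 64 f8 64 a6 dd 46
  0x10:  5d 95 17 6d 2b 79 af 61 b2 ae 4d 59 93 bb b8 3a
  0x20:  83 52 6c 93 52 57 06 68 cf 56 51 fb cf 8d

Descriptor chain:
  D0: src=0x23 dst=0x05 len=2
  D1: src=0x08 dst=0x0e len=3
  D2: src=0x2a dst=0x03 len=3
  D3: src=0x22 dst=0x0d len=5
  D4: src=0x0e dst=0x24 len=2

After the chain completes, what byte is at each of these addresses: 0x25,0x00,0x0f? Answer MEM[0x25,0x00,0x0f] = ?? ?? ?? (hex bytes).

#0 dst[0x05+2] := {0x93,0x52}
#1 dst[0x0e+3] := {0x05,0xd0,0x64}
#2 dst[0x03+3] := {0x51,0xfb,0xcf}
#3 dst[0x0d+5] := {0x6c,0x93,0x52,0x57,0x06}
#4 dst[0x24+2] := {0x93,0x52}
query mem[0x25]=0x52, mem[0x00]=0x6e, mem[0x0f]=0x52

MEM[0x25,0x00,0x0f] = 52 6e 52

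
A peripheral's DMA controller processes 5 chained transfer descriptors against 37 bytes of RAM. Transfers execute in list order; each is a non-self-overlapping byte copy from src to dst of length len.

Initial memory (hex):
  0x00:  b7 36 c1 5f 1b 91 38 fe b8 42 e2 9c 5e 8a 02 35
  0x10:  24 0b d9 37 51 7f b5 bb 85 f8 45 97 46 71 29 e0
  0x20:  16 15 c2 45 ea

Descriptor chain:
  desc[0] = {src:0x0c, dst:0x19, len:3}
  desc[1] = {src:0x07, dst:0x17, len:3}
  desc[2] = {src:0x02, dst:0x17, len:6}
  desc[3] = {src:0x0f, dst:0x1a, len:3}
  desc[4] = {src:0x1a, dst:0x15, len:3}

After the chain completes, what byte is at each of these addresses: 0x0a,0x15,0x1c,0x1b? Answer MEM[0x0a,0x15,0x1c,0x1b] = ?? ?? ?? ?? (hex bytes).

MEM[0x0a,0x15,0x1c,0x1b] = e2 35 0b 24

[0] 0x0c->0x19 len=3 : 5e 8a 02
[1] 0x07->0x17 len=3 : fe b8 42
[2] 0x02->0x17 len=6 : c1 5f 1b 91 38 fe
[3] 0x0f->0x1a len=3 : 35 24 0b
[4] 0x1a->0x15 len=3 : 35 24 0b
query mem[0x0a]=0xe2, mem[0x15]=0x35, mem[0x1c]=0x0b, mem[0x1b]=0x24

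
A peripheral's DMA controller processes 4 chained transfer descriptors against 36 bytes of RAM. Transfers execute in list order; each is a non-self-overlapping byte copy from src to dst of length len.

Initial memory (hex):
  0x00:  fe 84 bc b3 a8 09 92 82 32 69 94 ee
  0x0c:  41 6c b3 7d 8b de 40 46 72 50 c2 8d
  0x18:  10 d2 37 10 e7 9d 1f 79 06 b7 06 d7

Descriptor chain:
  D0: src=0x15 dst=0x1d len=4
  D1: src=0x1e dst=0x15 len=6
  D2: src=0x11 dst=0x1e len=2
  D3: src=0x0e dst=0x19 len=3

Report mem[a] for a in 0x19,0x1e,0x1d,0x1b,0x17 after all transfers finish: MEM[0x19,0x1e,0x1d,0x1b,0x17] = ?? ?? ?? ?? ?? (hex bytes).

[0] 0x15->0x1d len=4 : 50 c2 8d 10
[1] 0x1e->0x15 len=6 : c2 8d 10 b7 06 d7
[2] 0x11->0x1e len=2 : de 40
[3] 0x0e->0x19 len=3 : b3 7d 8b
query mem[0x19]=0xb3, mem[0x1e]=0xde, mem[0x1d]=0x50, mem[0x1b]=0x8b, mem[0x17]=0x10

MEM[0x19,0x1e,0x1d,0x1b,0x17] = b3 de 50 8b 10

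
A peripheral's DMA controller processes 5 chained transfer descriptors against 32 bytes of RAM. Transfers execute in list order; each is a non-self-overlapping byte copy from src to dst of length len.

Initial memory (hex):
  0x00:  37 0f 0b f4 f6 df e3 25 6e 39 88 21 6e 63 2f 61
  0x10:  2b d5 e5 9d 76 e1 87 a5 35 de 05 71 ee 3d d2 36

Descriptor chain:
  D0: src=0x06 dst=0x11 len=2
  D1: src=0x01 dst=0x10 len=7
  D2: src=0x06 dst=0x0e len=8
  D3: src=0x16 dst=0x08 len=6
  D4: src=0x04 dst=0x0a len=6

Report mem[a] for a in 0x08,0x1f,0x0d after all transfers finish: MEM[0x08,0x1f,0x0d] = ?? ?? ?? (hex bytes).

D0: mem[0x11..0x12] <- [e3 25]
D1: mem[0x10..0x16] <- [0f 0b f4 f6 df e3 25]
D2: mem[0x0e..0x15] <- [e3 25 6e 39 88 21 6e 63]
D3: mem[0x08..0x0d] <- [25 a5 35 de 05 71]
D4: mem[0x0a..0x0f] <- [f6 df e3 25 25 a5]
query mem[0x08]=0x25, mem[0x1f]=0x36, mem[0x0d]=0x25

MEM[0x08,0x1f,0x0d] = 25 36 25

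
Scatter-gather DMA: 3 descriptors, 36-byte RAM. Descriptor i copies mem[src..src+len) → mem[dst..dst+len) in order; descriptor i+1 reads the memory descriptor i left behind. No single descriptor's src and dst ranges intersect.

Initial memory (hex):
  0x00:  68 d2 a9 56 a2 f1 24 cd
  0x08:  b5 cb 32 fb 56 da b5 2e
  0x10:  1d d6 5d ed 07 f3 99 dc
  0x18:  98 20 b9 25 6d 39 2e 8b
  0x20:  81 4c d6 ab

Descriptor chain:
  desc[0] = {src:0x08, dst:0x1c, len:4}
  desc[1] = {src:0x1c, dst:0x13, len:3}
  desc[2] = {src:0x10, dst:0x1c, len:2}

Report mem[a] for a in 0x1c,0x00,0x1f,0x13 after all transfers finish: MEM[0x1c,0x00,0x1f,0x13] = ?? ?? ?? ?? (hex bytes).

MEM[0x1c,0x00,0x1f,0x13] = 1d 68 fb b5

[0] 0x08->0x1c len=4 : b5 cb 32 fb
[1] 0x1c->0x13 len=3 : b5 cb 32
[2] 0x10->0x1c len=2 : 1d d6
query mem[0x1c]=0x1d, mem[0x00]=0x68, mem[0x1f]=0xfb, mem[0x13]=0xb5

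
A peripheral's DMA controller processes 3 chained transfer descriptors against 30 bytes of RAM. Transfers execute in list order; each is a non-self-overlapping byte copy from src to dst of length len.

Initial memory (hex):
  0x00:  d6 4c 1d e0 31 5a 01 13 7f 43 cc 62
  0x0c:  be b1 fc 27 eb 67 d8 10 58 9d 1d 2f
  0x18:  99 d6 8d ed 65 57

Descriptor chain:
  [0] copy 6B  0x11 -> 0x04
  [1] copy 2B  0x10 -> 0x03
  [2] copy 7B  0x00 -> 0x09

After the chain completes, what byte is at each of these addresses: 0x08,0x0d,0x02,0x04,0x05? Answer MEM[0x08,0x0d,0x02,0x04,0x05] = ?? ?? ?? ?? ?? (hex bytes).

D0: mem[0x04..0x09] <- [67 d8 10 58 9d 1d]
D1: mem[0x03..0x04] <- [eb 67]
D2: mem[0x09..0x0f] <- [d6 4c 1d eb 67 d8 10]
query mem[0x08]=0x9d, mem[0x0d]=0x67, mem[0x02]=0x1d, mem[0x04]=0x67, mem[0x05]=0xd8

MEM[0x08,0x0d,0x02,0x04,0x05] = 9d 67 1d 67 d8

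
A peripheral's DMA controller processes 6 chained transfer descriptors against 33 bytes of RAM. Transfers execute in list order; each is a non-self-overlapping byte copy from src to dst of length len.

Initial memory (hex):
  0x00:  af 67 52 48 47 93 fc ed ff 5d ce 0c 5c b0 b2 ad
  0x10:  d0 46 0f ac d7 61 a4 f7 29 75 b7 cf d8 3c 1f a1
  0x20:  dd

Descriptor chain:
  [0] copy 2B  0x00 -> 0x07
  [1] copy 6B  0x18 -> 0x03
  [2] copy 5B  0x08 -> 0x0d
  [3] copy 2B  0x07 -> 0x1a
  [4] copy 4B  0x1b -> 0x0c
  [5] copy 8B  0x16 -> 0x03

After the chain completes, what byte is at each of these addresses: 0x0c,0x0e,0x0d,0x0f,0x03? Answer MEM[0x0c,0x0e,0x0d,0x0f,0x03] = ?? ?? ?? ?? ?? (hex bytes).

[0] 0x00->0x07 len=2 : af 67
[1] 0x18->0x03 len=6 : 29 75 b7 cf d8 3c
[2] 0x08->0x0d len=5 : 3c 5d ce 0c 5c
[3] 0x07->0x1a len=2 : d8 3c
[4] 0x1b->0x0c len=4 : 3c d8 3c 1f
[5] 0x16->0x03 len=8 : a4 f7 29 75 d8 3c d8 3c
query mem[0x0c]=0x3c, mem[0x0e]=0x3c, mem[0x0d]=0xd8, mem[0x0f]=0x1f, mem[0x03]=0xa4

MEM[0x0c,0x0e,0x0d,0x0f,0x03] = 3c 3c d8 1f a4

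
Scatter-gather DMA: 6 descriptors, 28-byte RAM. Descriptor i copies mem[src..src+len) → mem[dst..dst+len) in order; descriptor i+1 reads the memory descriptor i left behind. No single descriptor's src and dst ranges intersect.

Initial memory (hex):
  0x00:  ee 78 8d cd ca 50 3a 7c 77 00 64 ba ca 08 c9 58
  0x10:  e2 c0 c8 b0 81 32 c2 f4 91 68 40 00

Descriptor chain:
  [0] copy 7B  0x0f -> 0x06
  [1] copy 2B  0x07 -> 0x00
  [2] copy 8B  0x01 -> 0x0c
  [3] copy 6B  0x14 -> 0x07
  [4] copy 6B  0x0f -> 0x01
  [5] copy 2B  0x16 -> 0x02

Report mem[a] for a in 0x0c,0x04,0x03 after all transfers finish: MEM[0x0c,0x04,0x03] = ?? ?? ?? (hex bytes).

  after D0: wrote 7B at 0x06 = 58e2c0c8b08132
  after D1: wrote 2B at 0x00 = e2c0
  after D2: wrote 8B at 0x0c = c08dcdca5058e2c0
  after D3: wrote 6B at 0x07 = 8132c2f49168
  after D4: wrote 6B at 0x01 = ca5058e2c081
  after D5: wrote 2B at 0x02 = c2f4
query mem[0x0c]=0x68, mem[0x04]=0xe2, mem[0x03]=0xf4

MEM[0x0c,0x04,0x03] = 68 e2 f4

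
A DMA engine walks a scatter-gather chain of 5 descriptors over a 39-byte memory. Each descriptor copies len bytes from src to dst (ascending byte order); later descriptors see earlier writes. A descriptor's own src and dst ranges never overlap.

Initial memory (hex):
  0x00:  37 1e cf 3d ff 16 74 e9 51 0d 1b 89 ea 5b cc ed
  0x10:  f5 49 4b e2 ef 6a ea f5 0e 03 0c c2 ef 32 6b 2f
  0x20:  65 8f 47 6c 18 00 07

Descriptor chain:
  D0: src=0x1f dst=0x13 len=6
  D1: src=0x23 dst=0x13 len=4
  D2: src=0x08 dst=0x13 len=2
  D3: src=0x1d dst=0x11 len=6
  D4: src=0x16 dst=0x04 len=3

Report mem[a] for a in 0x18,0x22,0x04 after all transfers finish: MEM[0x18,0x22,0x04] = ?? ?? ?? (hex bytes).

MEM[0x18,0x22,0x04] = 18 47 47

  after D0: wrote 6B at 0x13 = 2f658f476c18
  after D1: wrote 4B at 0x13 = 6c180007
  after D2: wrote 2B at 0x13 = 510d
  after D3: wrote 6B at 0x11 = 326b2f658f47
  after D4: wrote 3B at 0x04 = 476c18
query mem[0x18]=0x18, mem[0x22]=0x47, mem[0x04]=0x47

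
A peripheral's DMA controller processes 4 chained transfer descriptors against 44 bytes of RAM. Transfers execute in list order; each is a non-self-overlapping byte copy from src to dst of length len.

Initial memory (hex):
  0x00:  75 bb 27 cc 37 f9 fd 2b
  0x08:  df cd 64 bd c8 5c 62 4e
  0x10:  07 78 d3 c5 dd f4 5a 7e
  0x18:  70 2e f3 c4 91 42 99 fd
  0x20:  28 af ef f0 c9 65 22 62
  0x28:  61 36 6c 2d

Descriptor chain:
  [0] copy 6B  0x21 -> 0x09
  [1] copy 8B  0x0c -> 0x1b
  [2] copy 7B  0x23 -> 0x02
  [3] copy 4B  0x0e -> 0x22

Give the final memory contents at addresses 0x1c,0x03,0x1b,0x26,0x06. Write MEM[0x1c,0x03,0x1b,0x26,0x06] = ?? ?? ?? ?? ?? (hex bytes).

MEM[0x1c,0x03,0x1b,0x26,0x06] = 65 c9 c9 22 62

#0 dst[0x09+6] := {0xaf,0xef,0xf0,0xc9,0x65,0x22}
#1 dst[0x1b+8] := {0xc9,0x65,0x22,0x4e,0x07,0x78,0xd3,0xc5}
#2 dst[0x02+7] := {0xf0,0xc9,0x65,0x22,0x62,0x61,0x36}
#3 dst[0x22+4] := {0x22,0x4e,0x07,0x78}
query mem[0x1c]=0x65, mem[0x03]=0xc9, mem[0x1b]=0xc9, mem[0x26]=0x22, mem[0x06]=0x62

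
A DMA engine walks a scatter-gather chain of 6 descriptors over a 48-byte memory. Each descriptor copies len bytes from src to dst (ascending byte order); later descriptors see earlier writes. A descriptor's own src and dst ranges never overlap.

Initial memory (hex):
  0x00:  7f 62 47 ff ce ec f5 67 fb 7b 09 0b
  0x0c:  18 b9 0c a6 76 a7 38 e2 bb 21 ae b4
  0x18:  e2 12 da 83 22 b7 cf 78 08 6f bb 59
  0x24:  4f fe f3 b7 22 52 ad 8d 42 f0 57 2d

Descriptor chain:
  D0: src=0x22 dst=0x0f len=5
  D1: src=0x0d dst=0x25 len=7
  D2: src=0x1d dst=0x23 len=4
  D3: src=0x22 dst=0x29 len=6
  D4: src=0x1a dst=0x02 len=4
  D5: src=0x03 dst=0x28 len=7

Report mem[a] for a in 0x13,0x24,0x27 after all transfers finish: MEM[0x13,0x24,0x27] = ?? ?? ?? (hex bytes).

[0] 0x22->0x0f len=5 : bb 59 4f fe f3
[1] 0x0d->0x25 len=7 : b9 0c bb 59 4f fe f3
[2] 0x1d->0x23 len=4 : b7 cf 78 08
[3] 0x22->0x29 len=6 : bb b7 cf 78 08 bb
[4] 0x1a->0x02 len=4 : da 83 22 b7
[5] 0x03->0x28 len=7 : 83 22 b7 f5 67 fb 7b
query mem[0x13]=0xf3, mem[0x24]=0xcf, mem[0x27]=0xbb

MEM[0x13,0x24,0x27] = f3 cf bb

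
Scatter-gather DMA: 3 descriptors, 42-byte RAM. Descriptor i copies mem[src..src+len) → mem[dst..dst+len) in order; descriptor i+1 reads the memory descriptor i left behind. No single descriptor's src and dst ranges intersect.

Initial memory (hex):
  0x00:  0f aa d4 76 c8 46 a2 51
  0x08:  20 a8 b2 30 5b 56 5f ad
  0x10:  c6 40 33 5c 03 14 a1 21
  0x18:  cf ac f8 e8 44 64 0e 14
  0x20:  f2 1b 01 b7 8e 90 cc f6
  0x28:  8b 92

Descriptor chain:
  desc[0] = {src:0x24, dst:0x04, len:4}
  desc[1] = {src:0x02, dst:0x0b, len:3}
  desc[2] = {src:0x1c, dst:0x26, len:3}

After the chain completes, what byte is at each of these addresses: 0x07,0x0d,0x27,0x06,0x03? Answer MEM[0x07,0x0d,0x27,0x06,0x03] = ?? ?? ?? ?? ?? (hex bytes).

#0 dst[0x04+4] := {0x8e,0x90,0xcc,0xf6}
#1 dst[0x0b+3] := {0xd4,0x76,0x8e}
#2 dst[0x26+3] := {0x44,0x64,0x0e}
query mem[0x07]=0xf6, mem[0x0d]=0x8e, mem[0x27]=0x64, mem[0x06]=0xcc, mem[0x03]=0x76

MEM[0x07,0x0d,0x27,0x06,0x03] = f6 8e 64 cc 76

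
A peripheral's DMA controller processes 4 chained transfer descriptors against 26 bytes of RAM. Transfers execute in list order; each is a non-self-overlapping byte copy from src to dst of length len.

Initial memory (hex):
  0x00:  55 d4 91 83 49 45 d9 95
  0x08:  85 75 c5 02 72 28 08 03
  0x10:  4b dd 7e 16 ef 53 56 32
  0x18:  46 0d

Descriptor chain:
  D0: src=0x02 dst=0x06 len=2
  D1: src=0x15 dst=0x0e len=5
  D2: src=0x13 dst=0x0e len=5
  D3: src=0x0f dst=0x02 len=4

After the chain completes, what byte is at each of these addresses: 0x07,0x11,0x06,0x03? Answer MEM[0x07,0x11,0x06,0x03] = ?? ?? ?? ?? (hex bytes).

MEM[0x07,0x11,0x06,0x03] = 83 56 91 53

[0] 0x02->0x06 len=2 : 91 83
[1] 0x15->0x0e len=5 : 53 56 32 46 0d
[2] 0x13->0x0e len=5 : 16 ef 53 56 32
[3] 0x0f->0x02 len=4 : ef 53 56 32
query mem[0x07]=0x83, mem[0x11]=0x56, mem[0x06]=0x91, mem[0x03]=0x53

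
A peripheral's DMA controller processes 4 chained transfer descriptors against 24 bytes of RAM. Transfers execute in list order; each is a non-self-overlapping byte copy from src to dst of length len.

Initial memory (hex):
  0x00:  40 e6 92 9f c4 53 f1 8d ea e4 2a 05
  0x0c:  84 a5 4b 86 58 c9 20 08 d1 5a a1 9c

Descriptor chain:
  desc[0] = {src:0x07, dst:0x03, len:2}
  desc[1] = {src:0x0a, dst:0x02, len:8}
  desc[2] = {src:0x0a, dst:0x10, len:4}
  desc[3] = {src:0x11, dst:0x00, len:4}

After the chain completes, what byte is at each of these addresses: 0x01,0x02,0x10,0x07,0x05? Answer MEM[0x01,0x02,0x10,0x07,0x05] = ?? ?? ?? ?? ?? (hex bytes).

MEM[0x01,0x02,0x10,0x07,0x05] = 84 a5 2a 86 a5

D0: mem[0x03..0x04] <- [8d ea]
D1: mem[0x02..0x09] <- [2a 05 84 a5 4b 86 58 c9]
D2: mem[0x10..0x13] <- [2a 05 84 a5]
D3: mem[0x00..0x03] <- [05 84 a5 d1]
query mem[0x01]=0x84, mem[0x02]=0xa5, mem[0x10]=0x2a, mem[0x07]=0x86, mem[0x05]=0xa5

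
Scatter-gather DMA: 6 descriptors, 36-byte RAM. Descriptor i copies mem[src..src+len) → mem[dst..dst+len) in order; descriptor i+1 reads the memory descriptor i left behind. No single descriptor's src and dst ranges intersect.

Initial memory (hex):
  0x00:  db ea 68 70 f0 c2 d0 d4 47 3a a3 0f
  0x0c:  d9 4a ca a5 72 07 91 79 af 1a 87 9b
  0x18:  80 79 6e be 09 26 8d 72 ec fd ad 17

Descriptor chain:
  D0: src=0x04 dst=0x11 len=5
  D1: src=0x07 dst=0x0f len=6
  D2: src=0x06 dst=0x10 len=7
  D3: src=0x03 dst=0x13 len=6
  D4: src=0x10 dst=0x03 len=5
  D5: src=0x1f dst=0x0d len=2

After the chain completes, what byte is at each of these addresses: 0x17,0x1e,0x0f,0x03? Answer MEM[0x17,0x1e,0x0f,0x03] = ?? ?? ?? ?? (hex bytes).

  after D0: wrote 5B at 0x11 = f0c2d0d447
  after D1: wrote 6B at 0x0f = d4473aa30fd9
  after D2: wrote 7B at 0x10 = d0d4473aa30fd9
  after D3: wrote 6B at 0x13 = 70f0c2d0d447
  after D4: wrote 5B at 0x03 = d0d44770f0
  after D5: wrote 2B at 0x0d = 72ec
query mem[0x17]=0xd4, mem[0x1e]=0x8d, mem[0x0f]=0xd4, mem[0x03]=0xd0

MEM[0x17,0x1e,0x0f,0x03] = d4 8d d4 d0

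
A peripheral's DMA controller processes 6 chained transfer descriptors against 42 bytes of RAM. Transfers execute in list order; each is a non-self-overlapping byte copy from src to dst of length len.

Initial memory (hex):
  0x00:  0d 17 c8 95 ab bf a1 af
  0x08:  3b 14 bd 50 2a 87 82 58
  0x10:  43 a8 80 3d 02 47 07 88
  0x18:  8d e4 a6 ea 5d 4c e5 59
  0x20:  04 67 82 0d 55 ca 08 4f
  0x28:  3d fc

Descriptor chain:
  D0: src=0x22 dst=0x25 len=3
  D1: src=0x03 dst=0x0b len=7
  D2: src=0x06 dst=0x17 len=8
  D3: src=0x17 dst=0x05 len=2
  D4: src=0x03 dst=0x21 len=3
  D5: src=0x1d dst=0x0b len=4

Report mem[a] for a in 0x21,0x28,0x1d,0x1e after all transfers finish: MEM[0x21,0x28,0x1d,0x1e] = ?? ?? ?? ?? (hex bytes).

D0: mem[0x25..0x27] <- [82 0d 55]
D1: mem[0x0b..0x11] <- [95 ab bf a1 af 3b 14]
D2: mem[0x17..0x1e] <- [a1 af 3b 14 bd 95 ab bf]
D3: mem[0x05..0x06] <- [a1 af]
D4: mem[0x21..0x23] <- [95 ab a1]
D5: mem[0x0b..0x0e] <- [ab bf 59 04]
query mem[0x21]=0x95, mem[0x28]=0x3d, mem[0x1d]=0xab, mem[0x1e]=0xbf

MEM[0x21,0x28,0x1d,0x1e] = 95 3d ab bf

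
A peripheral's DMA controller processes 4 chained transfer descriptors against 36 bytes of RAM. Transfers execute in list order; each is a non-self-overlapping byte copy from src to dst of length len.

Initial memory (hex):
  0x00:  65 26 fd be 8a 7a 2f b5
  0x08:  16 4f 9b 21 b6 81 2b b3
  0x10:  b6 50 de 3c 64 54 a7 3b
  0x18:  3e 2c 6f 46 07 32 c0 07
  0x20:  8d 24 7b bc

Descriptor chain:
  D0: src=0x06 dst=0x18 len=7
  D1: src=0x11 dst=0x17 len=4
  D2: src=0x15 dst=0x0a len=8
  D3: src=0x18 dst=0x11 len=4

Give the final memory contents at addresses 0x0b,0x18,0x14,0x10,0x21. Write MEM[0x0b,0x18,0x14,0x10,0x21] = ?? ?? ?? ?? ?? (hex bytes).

D0: mem[0x18..0x1e] <- [2f b5 16 4f 9b 21 b6]
D1: mem[0x17..0x1a] <- [50 de 3c 64]
D2: mem[0x0a..0x11] <- [54 a7 50 de 3c 64 4f 9b]
D3: mem[0x11..0x14] <- [de 3c 64 4f]
query mem[0x0b]=0xa7, mem[0x18]=0xde, mem[0x14]=0x4f, mem[0x10]=0x4f, mem[0x21]=0x24

MEM[0x0b,0x18,0x14,0x10,0x21] = a7 de 4f 4f 24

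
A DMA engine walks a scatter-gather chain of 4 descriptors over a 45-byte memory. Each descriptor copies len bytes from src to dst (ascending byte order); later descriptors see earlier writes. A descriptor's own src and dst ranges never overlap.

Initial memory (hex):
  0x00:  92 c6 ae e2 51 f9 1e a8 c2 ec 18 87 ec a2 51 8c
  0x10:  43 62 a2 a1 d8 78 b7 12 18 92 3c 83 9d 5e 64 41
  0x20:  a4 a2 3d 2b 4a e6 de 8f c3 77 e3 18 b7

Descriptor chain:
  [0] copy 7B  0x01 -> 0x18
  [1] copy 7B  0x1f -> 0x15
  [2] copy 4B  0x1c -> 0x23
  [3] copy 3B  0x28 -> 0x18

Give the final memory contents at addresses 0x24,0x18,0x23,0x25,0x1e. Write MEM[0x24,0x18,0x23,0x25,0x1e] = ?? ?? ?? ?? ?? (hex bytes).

MEM[0x24,0x18,0x23,0x25,0x1e] = 1e c3 f9 a8 a8

[0] 0x01->0x18 len=7 : c6 ae e2 51 f9 1e a8
[1] 0x1f->0x15 len=7 : 41 a4 a2 3d 2b 4a e6
[2] 0x1c->0x23 len=4 : f9 1e a8 41
[3] 0x28->0x18 len=3 : c3 77 e3
query mem[0x24]=0x1e, mem[0x18]=0xc3, mem[0x23]=0xf9, mem[0x25]=0xa8, mem[0x1e]=0xa8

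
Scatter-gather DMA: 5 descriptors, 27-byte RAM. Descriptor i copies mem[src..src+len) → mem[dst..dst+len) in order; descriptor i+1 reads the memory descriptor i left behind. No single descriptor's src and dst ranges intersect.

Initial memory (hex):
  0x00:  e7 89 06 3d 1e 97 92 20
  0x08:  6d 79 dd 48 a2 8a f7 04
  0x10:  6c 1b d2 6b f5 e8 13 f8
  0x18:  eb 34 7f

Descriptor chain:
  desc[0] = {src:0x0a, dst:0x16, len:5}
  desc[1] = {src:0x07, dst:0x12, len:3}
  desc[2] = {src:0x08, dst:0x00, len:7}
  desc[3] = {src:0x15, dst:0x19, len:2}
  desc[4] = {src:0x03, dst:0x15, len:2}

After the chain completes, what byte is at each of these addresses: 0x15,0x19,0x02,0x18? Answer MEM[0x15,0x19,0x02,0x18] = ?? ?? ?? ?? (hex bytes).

MEM[0x15,0x19,0x02,0x18] = 48 e8 dd a2

[0] 0x0a->0x16 len=5 : dd 48 a2 8a f7
[1] 0x07->0x12 len=3 : 20 6d 79
[2] 0x08->0x00 len=7 : 6d 79 dd 48 a2 8a f7
[3] 0x15->0x19 len=2 : e8 dd
[4] 0x03->0x15 len=2 : 48 a2
query mem[0x15]=0x48, mem[0x19]=0xe8, mem[0x02]=0xdd, mem[0x18]=0xa2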